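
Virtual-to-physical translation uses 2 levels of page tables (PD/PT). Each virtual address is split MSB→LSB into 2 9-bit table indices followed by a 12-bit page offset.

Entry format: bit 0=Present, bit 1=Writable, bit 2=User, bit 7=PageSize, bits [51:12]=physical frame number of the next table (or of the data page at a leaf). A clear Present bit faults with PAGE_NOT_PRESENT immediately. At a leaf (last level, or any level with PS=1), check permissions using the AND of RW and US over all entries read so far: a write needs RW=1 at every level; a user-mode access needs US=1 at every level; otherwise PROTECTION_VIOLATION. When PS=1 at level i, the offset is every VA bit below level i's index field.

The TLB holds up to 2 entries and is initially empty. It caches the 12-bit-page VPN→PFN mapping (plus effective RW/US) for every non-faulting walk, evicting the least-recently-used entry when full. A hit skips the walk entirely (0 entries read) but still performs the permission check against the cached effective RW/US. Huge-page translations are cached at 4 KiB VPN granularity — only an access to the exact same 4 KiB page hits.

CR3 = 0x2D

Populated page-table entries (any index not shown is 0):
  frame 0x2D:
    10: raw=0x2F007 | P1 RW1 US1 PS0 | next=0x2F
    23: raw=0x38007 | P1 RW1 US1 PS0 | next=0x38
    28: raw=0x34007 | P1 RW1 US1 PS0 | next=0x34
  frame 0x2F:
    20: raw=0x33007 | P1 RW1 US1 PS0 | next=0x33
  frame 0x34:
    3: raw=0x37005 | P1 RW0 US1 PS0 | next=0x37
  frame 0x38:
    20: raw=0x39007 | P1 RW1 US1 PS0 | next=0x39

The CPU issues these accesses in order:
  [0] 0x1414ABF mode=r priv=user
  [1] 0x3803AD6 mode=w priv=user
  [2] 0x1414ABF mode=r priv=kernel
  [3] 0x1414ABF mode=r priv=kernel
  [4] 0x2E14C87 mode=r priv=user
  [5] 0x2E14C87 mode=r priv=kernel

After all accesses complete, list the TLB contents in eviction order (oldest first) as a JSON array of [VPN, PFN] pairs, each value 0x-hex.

Per-access translation:
#0 VA=0x1414ABF (r,user):
  L0 @0x2D[10] → 0x2F007  P=1,RW=1,US=1,PS=0
  L1 @0x2F[20] → 0x33007  P=1,RW=1,US=1,PS=0
  ✓ 0x33ABF  — 2 lookups
#1 VA=0x3803AD6 (w,user):
  L0 @0x2D[28] → 0x34007  P=1,RW=1,US=1,PS=0
  L1 @0x34[3] → 0x37005  P=1,RW=0,US=1,PS=0
  → PROTECTION_VIOLATION  (2 entries read)
#2 VA=0x1414ABF (r,kernel):
  TLB hit vpn=0x1414 → PA=0x33ABF
#3 VA=0x1414ABF (r,kernel):
  TLB hit vpn=0x1414 → PA=0x33ABF
#4 VA=0x2E14C87 (r,user):
  L0 @0x2D[23] → 0x38007  P=1,RW=1,US=1,PS=0
  L1 @0x38[20] → 0x39007  P=1,RW=1,US=1,PS=0
  ✓ 0x39C87  — 2 lookups
#5 VA=0x2E14C87 (r,kernel):
  TLB hit vpn=0x2E14 → PA=0x39C87

TLB: [["0x1414", "0x33"], ["0x2E14", "0x39"]]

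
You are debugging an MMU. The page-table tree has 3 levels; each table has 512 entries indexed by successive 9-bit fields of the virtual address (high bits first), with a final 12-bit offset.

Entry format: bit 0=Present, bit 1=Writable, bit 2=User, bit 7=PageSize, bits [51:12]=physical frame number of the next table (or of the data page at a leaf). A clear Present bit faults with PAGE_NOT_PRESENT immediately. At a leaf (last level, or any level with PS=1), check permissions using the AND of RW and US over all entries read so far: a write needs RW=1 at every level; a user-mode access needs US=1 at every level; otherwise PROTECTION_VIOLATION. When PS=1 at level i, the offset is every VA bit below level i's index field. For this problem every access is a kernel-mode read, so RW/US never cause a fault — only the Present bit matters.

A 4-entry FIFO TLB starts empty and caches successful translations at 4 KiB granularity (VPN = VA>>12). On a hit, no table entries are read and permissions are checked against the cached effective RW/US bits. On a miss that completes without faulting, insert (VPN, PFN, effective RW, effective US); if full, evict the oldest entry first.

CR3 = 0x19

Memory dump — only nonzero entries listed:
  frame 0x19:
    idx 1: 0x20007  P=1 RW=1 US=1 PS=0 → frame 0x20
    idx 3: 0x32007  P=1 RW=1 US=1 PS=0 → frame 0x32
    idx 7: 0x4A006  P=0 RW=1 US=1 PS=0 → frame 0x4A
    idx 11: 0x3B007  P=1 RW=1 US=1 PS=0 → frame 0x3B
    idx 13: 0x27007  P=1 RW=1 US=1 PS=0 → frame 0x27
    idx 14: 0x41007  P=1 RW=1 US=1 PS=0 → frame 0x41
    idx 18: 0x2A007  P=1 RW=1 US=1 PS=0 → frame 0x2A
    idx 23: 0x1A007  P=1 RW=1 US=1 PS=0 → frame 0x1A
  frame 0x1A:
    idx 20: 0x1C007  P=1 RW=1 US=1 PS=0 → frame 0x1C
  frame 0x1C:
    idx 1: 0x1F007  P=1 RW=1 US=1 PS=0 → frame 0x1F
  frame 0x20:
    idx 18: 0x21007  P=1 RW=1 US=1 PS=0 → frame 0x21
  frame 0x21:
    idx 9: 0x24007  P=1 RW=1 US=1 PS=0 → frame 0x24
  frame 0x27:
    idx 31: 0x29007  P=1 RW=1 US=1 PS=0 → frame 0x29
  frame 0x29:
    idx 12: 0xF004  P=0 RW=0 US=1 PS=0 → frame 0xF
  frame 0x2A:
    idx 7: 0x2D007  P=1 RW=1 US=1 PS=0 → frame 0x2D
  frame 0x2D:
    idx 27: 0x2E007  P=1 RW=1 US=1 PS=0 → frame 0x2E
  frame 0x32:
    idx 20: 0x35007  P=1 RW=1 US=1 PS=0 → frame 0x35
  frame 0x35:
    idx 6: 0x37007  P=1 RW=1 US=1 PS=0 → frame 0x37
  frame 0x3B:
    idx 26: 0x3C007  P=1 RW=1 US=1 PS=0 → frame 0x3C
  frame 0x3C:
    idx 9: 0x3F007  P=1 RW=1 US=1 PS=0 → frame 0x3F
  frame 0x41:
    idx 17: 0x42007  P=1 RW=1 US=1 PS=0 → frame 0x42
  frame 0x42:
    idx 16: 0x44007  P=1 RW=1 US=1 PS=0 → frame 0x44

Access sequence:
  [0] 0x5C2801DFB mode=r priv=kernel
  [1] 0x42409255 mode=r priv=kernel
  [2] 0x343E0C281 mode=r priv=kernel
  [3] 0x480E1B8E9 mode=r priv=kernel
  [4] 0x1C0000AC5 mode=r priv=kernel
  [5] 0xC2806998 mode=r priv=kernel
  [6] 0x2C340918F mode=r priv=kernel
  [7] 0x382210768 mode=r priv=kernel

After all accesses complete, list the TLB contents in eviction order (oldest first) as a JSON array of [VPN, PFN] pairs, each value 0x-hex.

Walk each access:
#0 VA=0x5C2801DFB (r,kernel):
  lvl0: tbl 0x19, slot 23 ⇒ 0x1A007 (P1/RW1/US1/PS0)
  lvl1: tbl 0x1A, slot 20 ⇒ 0x1C007 (P1/RW1/US1/PS0)
  lvl2: tbl 0x1C, slot 1 ⇒ 0x1F007 (P1/RW1/US1/PS0)
  ✓ 0x1FDFB  — 3 lookups
#1 VA=0x42409255 (r,kernel):
  lvl0: tbl 0x19, slot 1 ⇒ 0x20007 (P1/RW1/US1/PS0)
  lvl1: tbl 0x20, slot 18 ⇒ 0x21007 (P1/RW1/US1/PS0)
  lvl2: tbl 0x21, slot 9 ⇒ 0x24007 (P1/RW1/US1/PS0)
  ✓ 0x24255  — 3 lookups
#2 VA=0x343E0C281 (r,kernel):
  lvl0: tbl 0x19, slot 13 ⇒ 0x27007 (P1/RW1/US1/PS0)
  lvl1: tbl 0x27, slot 31 ⇒ 0x29007 (P1/RW1/US1/PS0)
  lvl2: tbl 0x29, slot 12 ⇒ 0xF004 (P0/RW0/US1/PS0)
  ⇒ fault: PAGE_NOT_PRESENT  — 3 lookups
#3 VA=0x480E1B8E9 (r,kernel):
  lvl0: tbl 0x19, slot 18 ⇒ 0x2A007 (P1/RW1/US1/PS0)
  lvl1: tbl 0x2A, slot 7 ⇒ 0x2D007 (P1/RW1/US1/PS0)
  lvl2: tbl 0x2D, slot 27 ⇒ 0x2E007 (P1/RW1/US1/PS0)
  ✓ 0x2E8E9  — 3 lookups
#4 VA=0x1C0000AC5 (r,kernel):
  lvl0: tbl 0x19, slot 7 ⇒ 0x4A006 (P0/RW1/US1/PS0)
  ⇒ fault: PAGE_NOT_PRESENT  — 1 lookups
#5 VA=0xC2806998 (r,kernel):
  lvl0: tbl 0x19, slot 3 ⇒ 0x32007 (P1/RW1/US1/PS0)
  lvl1: tbl 0x32, slot 20 ⇒ 0x35007 (P1/RW1/US1/PS0)
  lvl2: tbl 0x35, slot 6 ⇒ 0x37007 (P1/RW1/US1/PS0)
  ✓ 0x37998  — 3 lookups
#6 VA=0x2C340918F (r,kernel):
  lvl0: tbl 0x19, slot 11 ⇒ 0x3B007 (P1/RW1/US1/PS0)
  lvl1: tbl 0x3B, slot 26 ⇒ 0x3C007 (P1/RW1/US1/PS0)
  lvl2: tbl 0x3C, slot 9 ⇒ 0x3F007 (P1/RW1/US1/PS0)
  ✓ 0x3F18F  — 3 lookups
#7 VA=0x382210768 (r,kernel):
  lvl0: tbl 0x19, slot 14 ⇒ 0x41007 (P1/RW1/US1/PS0)
  lvl1: tbl 0x41, slot 17 ⇒ 0x42007 (P1/RW1/US1/PS0)
  lvl2: tbl 0x42, slot 16 ⇒ 0x44007 (P1/RW1/US1/PS0)
  ✓ 0x44768  — 3 lookups

TLB: [["0x480E1B", "0x2E"], ["0xC2806", "0x37"], ["0x2C3409", "0x3F"], ["0x382210", "0x44"]]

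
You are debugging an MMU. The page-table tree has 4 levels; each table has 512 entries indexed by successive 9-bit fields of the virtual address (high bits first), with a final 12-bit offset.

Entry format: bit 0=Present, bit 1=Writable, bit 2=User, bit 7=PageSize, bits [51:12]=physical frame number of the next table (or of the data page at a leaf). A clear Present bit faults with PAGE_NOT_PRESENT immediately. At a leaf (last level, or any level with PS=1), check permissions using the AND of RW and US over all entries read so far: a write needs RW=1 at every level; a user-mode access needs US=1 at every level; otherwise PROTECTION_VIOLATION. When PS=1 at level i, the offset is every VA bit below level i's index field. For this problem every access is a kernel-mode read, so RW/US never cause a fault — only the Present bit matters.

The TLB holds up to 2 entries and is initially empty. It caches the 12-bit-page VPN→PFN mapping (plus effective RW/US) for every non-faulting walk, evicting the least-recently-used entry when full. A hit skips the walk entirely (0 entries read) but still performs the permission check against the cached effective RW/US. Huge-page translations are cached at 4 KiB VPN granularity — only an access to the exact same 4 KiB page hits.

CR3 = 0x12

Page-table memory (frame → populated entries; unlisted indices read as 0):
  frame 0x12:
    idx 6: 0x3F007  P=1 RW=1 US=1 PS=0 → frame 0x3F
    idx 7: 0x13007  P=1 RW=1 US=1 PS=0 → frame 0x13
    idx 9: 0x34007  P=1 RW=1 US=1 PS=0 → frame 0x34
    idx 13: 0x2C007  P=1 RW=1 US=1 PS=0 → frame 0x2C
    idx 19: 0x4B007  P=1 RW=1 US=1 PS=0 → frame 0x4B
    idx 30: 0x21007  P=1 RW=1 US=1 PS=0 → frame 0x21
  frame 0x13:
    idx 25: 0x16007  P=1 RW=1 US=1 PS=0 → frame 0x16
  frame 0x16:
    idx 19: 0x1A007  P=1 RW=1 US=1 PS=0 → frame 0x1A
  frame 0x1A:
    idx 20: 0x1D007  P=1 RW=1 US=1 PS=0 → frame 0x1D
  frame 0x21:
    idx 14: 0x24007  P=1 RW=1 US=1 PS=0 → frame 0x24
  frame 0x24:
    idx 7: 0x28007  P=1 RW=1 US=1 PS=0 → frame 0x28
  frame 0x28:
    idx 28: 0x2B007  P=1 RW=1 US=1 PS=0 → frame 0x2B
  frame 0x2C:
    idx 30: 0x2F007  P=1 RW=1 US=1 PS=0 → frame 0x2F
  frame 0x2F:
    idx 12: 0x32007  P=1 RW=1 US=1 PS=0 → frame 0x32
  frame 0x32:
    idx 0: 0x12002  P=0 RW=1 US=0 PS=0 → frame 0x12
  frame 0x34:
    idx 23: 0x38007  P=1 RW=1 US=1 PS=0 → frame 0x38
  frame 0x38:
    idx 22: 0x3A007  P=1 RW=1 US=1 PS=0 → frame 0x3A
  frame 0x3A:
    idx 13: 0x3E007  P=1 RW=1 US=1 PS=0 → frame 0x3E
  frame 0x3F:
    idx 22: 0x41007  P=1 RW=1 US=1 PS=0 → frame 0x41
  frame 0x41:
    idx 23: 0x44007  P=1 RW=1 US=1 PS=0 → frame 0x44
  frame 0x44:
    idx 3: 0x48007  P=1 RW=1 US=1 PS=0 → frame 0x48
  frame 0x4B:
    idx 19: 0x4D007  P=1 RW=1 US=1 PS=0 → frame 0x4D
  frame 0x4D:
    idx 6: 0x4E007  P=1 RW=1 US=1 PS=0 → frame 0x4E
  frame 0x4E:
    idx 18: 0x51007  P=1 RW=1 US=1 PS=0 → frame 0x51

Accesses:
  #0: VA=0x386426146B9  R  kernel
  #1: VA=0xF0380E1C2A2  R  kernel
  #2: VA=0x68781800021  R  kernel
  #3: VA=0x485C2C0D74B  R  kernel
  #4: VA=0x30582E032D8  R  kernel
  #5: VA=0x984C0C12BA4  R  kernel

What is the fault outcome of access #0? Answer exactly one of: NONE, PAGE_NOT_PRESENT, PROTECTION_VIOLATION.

Per-access translation:
#0 VA=0x386426146B9 (r,kernel):
  L0 @0x12[7] → 0x13007  P=1,RW=1,US=1,PS=0
  L1 @0x13[25] → 0x16007  P=1,RW=1,US=1,PS=0
  L2 @0x16[19] → 0x1A007  P=1,RW=1,US=1,PS=0
  L3 @0x1A[20] → 0x1D007  P=1,RW=1,US=1,PS=0
  ✓ 0x1D6B9  — 4 lookups
#1 VA=0xF0380E1C2A2 (r,kernel):
  L0 @0x12[30] → 0x21007  P=1,RW=1,US=1,PS=0
  L1 @0x21[14] → 0x24007  P=1,RW=1,US=1,PS=0
  L2 @0x24[7] → 0x28007  P=1,RW=1,US=1,PS=0
  L3 @0x28[28] → 0x2B007  P=1,RW=1,US=1,PS=0
  ✓ 0x2B2A2  — 4 lookups
#2 VA=0x68781800021 (r,kernel):
  L0 @0x12[13] → 0x2C007  P=1,RW=1,US=1,PS=0
  L1 @0x2C[30] → 0x2F007  P=1,RW=1,US=1,PS=0
  L2 @0x2F[12] → 0x32007  P=1,RW=1,US=1,PS=0
  L3 @0x32[0] → 0x12002  P=0,RW=1,US=0,PS=0
  → PAGE_NOT_PRESENT  (4 entries read)
#3 VA=0x485C2C0D74B (r,kernel):
  L0 @0x12[9] → 0x34007  P=1,RW=1,US=1,PS=0
  L1 @0x34[23] → 0x38007  P=1,RW=1,US=1,PS=0
  L2 @0x38[22] → 0x3A007  P=1,RW=1,US=1,PS=0
  L3 @0x3A[13] → 0x3E007  P=1,RW=1,US=1,PS=0
  ✓ 0x3E74B  — 4 lookups
#4 VA=0x30582E032D8 (r,kernel):
  L0 @0x12[6] → 0x3F007  P=1,RW=1,US=1,PS=0
  L1 @0x3F[22] → 0x41007  P=1,RW=1,US=1,PS=0
  L2 @0x41[23] → 0x44007  P=1,RW=1,US=1,PS=0
  L3 @0x44[3] → 0x48007  P=1,RW=1,US=1,PS=0
  ✓ 0x482D8  — 4 lookups
#5 VA=0x984C0C12BA4 (r,kernel):
  L0 @0x12[19] → 0x4B007  P=1,RW=1,US=1,PS=0
  L1 @0x4B[19] → 0x4D007  P=1,RW=1,US=1,PS=0
  L2 @0x4D[6] → 0x4E007  P=1,RW=1,US=1,PS=0
  L3 @0x4E[18] → 0x51007  P=1,RW=1,US=1,PS=0
  ✓ 0x51BA4  — 4 lookups

Access #0 fault: NONE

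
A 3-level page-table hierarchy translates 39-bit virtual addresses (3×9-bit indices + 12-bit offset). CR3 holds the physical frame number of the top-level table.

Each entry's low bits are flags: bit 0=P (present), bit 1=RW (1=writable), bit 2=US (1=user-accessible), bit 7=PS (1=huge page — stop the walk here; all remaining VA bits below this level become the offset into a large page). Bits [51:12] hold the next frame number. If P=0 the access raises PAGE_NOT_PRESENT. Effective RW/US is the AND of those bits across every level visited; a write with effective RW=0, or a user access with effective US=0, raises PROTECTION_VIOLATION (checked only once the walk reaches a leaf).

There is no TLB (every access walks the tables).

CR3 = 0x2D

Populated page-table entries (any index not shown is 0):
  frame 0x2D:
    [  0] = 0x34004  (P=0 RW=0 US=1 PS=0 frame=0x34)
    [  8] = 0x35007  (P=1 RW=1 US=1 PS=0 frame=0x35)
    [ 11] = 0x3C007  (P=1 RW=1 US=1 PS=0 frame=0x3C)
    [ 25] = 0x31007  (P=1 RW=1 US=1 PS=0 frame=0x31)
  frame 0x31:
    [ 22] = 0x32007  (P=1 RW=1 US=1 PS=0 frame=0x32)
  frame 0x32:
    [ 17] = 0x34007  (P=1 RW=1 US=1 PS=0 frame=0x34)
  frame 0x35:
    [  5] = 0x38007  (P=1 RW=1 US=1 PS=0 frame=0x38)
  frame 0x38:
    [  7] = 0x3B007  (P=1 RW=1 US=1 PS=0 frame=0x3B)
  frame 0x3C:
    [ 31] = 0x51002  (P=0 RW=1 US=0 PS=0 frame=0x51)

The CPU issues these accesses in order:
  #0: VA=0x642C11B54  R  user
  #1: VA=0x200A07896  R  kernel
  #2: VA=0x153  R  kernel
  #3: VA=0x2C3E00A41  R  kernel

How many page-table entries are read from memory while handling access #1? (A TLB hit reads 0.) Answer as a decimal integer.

Walk each access:
#0 VA=0x642C11B54 (r,user):
  L0: frame=0x2D idx=25 entry=0x31007 [P=1 RW=1 US=1 PS=0]
  L1: frame=0x31 idx=22 entry=0x32007 [P=1 RW=1 US=1 PS=0]
  L2: frame=0x32 idx=17 entry=0x34007 [P=1 RW=1 US=1 PS=0]
  ⇒ phys 0x34B54  [3 reads]
#1 VA=0x200A07896 (r,kernel):
  L0: frame=0x2D idx=8 entry=0x35007 [P=1 RW=1 US=1 PS=0]
  L1: frame=0x35 idx=5 entry=0x38007 [P=1 RW=1 US=1 PS=0]
  L2: frame=0x38 idx=7 entry=0x3B007 [P=1 RW=1 US=1 PS=0]
  ⇒ phys 0x3B896  [3 reads]
#2 VA=0x153 (r,kernel):
  L0: frame=0x2D idx=0 entry=0x34004 [P=0 RW=0 US=1 PS=0]
  ✗ PAGE_NOT_PRESENT  [1 reads]
#3 VA=0x2C3E00A41 (r,kernel):
  L0: frame=0x2D idx=11 entry=0x3C007 [P=1 RW=1 US=1 PS=0]
  L1: frame=0x3C idx=31 entry=0x51002 [P=0 RW=1 US=0 PS=0]
  ✗ PAGE_NOT_PRESENT  [2 reads]

Entries read for #1: 3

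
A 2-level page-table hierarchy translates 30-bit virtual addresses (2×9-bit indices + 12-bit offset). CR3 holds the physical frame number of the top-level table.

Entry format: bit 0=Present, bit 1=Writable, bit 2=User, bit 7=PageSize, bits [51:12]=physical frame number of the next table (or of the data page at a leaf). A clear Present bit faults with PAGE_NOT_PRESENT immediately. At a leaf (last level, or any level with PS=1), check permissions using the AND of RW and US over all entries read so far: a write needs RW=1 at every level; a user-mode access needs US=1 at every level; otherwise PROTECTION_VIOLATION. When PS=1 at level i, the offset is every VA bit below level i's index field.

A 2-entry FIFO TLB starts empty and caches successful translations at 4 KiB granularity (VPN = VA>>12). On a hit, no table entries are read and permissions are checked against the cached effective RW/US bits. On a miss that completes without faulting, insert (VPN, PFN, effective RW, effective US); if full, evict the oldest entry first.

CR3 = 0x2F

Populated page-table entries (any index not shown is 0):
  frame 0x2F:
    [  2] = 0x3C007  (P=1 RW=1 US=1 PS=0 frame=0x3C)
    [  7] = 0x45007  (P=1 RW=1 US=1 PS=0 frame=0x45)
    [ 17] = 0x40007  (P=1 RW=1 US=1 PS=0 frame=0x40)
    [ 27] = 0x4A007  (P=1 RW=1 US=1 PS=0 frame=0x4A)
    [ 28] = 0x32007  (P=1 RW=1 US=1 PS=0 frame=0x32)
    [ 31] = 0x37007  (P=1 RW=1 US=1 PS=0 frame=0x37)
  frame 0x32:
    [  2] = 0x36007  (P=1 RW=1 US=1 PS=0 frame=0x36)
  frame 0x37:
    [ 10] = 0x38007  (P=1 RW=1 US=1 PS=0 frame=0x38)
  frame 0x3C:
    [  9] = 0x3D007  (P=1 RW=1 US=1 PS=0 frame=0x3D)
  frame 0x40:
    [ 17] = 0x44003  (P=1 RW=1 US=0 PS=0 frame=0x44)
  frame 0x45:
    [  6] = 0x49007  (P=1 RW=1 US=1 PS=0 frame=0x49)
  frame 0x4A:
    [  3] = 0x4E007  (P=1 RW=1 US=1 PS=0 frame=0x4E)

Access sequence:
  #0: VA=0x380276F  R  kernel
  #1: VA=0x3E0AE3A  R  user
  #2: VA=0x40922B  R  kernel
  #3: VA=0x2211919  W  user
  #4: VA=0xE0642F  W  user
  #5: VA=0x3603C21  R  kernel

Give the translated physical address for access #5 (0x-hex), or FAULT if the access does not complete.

Per-access translation:
#0 VA=0x380276F (r,kernel):
  [0] read 0x2F idx=28: raw=0x32007 flags P=1 W=1 U=1 S=0
  [1] read 0x32 idx=2: raw=0x36007 flags P=1 W=1 U=1 S=0
  ⇒ phys 0x3676F  [2 reads]
#1 VA=0x3E0AE3A (r,user):
  [0] read 0x2F idx=31: raw=0x37007 flags P=1 W=1 U=1 S=0
  [1] read 0x37 idx=10: raw=0x38007 flags P=1 W=1 U=1 S=0
  ⇒ phys 0x38E3A  [2 reads]
#2 VA=0x40922B (r,kernel):
  [0] read 0x2F idx=2: raw=0x3C007 flags P=1 W=1 U=1 S=0
  [1] read 0x3C idx=9: raw=0x3D007 flags P=1 W=1 U=1 S=0
  ⇒ phys 0x3D22B  [2 reads]
#3 VA=0x2211919 (w,user):
  [0] read 0x2F idx=17: raw=0x40007 flags P=1 W=1 U=1 S=0
  [1] read 0x40 idx=17: raw=0x44003 flags P=1 W=1 U=0 S=0
  ✗ PROTECTION_VIOLATION  [2 reads]
#4 VA=0xE0642F (w,user):
  [0] read 0x2F idx=7: raw=0x45007 flags P=1 W=1 U=1 S=0
  [1] read 0x45 idx=6: raw=0x49007 flags P=1 W=1 U=1 S=0
  ⇒ phys 0x4942F  [2 reads]
#5 VA=0x3603C21 (r,kernel):
  [0] read 0x2F idx=27: raw=0x4A007 flags P=1 W=1 U=1 S=0
  [1] read 0x4A idx=3: raw=0x4E007 flags P=1 W=1 U=1 S=0
  ⇒ phys 0x4EC21  [2 reads]

Access #5 PA: 0x4EC21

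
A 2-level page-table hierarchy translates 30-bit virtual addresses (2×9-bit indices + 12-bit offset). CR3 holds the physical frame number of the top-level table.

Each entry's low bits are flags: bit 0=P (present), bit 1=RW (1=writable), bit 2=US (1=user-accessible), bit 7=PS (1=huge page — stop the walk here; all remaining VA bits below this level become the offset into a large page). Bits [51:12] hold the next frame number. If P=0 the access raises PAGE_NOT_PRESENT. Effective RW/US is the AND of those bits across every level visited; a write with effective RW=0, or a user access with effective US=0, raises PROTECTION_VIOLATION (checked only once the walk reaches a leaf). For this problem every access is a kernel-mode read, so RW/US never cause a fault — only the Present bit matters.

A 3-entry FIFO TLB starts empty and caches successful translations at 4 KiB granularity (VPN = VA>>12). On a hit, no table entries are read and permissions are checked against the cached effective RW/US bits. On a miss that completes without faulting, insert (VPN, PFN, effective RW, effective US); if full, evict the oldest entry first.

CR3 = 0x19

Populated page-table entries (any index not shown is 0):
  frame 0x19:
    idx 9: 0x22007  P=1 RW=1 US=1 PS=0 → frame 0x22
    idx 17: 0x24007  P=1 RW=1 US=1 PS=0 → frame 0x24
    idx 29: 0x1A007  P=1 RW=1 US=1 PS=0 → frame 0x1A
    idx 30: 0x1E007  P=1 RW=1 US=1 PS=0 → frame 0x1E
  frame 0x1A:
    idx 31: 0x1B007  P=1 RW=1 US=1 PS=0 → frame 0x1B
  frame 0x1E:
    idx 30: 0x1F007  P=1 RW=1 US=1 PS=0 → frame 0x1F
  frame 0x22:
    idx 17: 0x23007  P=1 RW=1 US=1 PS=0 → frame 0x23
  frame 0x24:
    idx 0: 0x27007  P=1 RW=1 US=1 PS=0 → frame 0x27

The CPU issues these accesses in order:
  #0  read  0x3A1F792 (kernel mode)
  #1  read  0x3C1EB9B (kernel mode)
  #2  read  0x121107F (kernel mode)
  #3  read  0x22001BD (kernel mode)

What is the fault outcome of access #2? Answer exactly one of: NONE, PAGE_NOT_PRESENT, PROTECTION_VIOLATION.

Walk each access:
#0 VA=0x3A1F792 (r,kernel):
  L0 @0x19[29] → 0x1A007  P=1,RW=1,US=1,PS=0
  L1 @0x1A[31] → 0x1B007  P=1,RW=1,US=1,PS=0
  ⇒ phys 0x1B792  [2 reads]
#1 VA=0x3C1EB9B (r,kernel):
  L0 @0x19[30] → 0x1E007  P=1,RW=1,US=1,PS=0
  L1 @0x1E[30] → 0x1F007  P=1,RW=1,US=1,PS=0
  ⇒ phys 0x1FB9B  [2 reads]
#2 VA=0x121107F (r,kernel):
  L0 @0x19[9] → 0x22007  P=1,RW=1,US=1,PS=0
  L1 @0x22[17] → 0x23007  P=1,RW=1,US=1,PS=0
  ⇒ phys 0x2307F  [2 reads]
#3 VA=0x22001BD (r,kernel):
  L0 @0x19[17] → 0x24007  P=1,RW=1,US=1,PS=0
  L1 @0x24[0] → 0x27007  P=1,RW=1,US=1,PS=0
  ⇒ phys 0x271BD  [2 reads]

Access #2 fault: NONE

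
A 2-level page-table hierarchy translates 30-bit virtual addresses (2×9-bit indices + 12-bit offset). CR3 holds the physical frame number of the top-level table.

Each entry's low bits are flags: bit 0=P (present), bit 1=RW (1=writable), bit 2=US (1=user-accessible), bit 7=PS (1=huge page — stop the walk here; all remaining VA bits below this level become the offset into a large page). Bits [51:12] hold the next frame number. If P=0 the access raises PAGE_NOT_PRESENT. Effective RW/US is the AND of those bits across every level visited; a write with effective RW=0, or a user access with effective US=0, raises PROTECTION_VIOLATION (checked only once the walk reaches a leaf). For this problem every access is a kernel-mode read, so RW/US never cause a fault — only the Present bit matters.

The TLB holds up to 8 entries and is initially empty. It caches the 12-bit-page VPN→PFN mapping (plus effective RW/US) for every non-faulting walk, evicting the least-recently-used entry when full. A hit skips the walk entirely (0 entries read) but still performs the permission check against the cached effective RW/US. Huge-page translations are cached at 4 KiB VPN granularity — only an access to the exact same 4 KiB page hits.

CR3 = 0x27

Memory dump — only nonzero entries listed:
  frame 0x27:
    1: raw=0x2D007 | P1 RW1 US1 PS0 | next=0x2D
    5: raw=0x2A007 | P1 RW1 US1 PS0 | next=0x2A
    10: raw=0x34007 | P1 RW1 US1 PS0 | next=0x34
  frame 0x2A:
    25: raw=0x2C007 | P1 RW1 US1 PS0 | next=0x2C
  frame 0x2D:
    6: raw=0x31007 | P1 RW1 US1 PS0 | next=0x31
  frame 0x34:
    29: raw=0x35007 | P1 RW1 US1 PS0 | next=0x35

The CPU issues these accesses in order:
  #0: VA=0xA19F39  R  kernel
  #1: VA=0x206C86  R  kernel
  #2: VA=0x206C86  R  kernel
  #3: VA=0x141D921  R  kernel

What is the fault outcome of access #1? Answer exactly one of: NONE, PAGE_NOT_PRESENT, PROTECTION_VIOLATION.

Per-access translation:
#0 VA=0xA19F39 (r,kernel):
  L0 @0x27[5] → 0x2A007  P=1,RW=1,US=1,PS=0
  L1 @0x2A[25] → 0x2C007  P=1,RW=1,US=1,PS=0
  ✓ 0x2CF39  — 2 lookups
#1 VA=0x206C86 (r,kernel):
  L0 @0x27[1] → 0x2D007  P=1,RW=1,US=1,PS=0
  L1 @0x2D[6] → 0x31007  P=1,RW=1,US=1,PS=0
  ✓ 0x31C86  — 2 lookups
#2 VA=0x206C86 (r,kernel):
  TLB hit vpn=0x206 → PA=0x31C86
#3 VA=0x141D921 (r,kernel):
  L0 @0x27[10] → 0x34007  P=1,RW=1,US=1,PS=0
  L1 @0x34[29] → 0x35007  P=1,RW=1,US=1,PS=0
  ✓ 0x35921  — 2 lookups

Access #1 fault: NONE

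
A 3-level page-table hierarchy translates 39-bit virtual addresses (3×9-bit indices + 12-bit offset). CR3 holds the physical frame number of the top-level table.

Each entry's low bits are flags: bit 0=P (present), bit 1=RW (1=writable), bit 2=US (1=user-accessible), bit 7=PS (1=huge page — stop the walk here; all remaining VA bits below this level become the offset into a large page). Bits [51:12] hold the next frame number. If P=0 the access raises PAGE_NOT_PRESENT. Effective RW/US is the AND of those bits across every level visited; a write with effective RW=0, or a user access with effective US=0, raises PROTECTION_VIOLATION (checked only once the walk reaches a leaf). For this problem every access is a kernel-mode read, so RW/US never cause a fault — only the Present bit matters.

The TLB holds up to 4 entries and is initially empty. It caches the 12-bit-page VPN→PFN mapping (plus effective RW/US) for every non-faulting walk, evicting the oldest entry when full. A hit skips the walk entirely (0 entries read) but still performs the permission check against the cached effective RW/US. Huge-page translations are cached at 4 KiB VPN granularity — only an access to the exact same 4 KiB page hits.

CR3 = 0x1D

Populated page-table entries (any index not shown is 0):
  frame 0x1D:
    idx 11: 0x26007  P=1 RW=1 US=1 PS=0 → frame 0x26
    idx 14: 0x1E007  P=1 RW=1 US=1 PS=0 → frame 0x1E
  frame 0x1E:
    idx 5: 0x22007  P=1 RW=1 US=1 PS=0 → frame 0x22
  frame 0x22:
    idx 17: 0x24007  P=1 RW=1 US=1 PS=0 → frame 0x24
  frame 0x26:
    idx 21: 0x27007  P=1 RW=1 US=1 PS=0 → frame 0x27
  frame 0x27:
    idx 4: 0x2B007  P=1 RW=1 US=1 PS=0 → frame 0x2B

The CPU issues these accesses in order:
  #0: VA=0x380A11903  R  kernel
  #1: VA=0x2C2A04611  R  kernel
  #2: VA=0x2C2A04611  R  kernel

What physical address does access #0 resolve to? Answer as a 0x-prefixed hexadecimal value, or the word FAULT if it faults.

Per-access translation:
#0 VA=0x380A11903 (r,kernel):
  [0] read 0x1D idx=14: raw=0x1E007 flags P=1 W=1 U=1 S=0
  [1] read 0x1E idx=5: raw=0x22007 flags P=1 W=1 U=1 S=0
  [2] read 0x22 idx=17: raw=0x24007 flags P=1 W=1 U=1 S=0
  → PA=0x24903  (3 entries read)
#1 VA=0x2C2A04611 (r,kernel):
  [0] read 0x1D idx=11: raw=0x26007 flags P=1 W=1 U=1 S=0
  [1] read 0x26 idx=21: raw=0x27007 flags P=1 W=1 U=1 S=0
  [2] read 0x27 idx=4: raw=0x2B007 flags P=1 W=1 U=1 S=0
  → PA=0x2B611  (3 entries read)
#2 VA=0x2C2A04611 (r,kernel):
  TLB hit vpn=0x2C2A04 → PA=0x2B611

Access #0 PA: 0x24903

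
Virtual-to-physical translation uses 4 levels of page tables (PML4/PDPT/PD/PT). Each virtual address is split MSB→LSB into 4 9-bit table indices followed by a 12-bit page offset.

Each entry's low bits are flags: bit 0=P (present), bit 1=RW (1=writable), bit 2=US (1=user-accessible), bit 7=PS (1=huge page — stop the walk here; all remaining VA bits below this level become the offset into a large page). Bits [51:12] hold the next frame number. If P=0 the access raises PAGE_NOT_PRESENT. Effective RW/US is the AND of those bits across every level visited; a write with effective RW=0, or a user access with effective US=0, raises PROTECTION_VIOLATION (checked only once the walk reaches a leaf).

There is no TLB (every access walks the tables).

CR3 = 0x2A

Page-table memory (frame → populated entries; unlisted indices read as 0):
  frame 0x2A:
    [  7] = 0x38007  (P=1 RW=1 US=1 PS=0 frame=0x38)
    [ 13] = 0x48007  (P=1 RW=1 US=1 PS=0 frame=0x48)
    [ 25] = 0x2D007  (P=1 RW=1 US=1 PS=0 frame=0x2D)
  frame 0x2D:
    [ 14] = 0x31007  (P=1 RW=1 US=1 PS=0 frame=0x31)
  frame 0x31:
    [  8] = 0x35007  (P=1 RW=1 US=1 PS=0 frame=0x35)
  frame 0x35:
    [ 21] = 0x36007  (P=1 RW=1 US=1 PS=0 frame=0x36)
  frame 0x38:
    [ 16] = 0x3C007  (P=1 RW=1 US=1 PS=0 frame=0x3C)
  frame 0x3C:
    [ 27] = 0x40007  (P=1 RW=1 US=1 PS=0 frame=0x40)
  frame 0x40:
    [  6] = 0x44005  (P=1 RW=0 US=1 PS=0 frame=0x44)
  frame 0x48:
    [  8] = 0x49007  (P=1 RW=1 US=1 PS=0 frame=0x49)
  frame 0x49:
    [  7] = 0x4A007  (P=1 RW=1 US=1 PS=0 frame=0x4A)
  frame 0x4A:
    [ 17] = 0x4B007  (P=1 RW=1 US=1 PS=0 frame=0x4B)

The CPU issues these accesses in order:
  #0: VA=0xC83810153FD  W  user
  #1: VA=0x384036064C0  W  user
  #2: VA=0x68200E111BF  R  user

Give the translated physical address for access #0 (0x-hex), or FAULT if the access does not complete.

Walk each access:
#0 VA=0xC83810153FD (w,user):
  L0 @0x2A[25] → 0x2D007  P=1,RW=1,US=1,PS=0
  L1 @0x2D[14] → 0x31007  P=1,RW=1,US=1,PS=0
  L2 @0x31[8] → 0x35007  P=1,RW=1,US=1,PS=0
  L3 @0x35[21] → 0x36007  P=1,RW=1,US=1,PS=0
  ✓ 0x363FD  — 4 lookups
#1 VA=0x384036064C0 (w,user):
  L0 @0x2A[7] → 0x38007  P=1,RW=1,US=1,PS=0
  L1 @0x38[16] → 0x3C007  P=1,RW=1,US=1,PS=0
  L2 @0x3C[27] → 0x40007  P=1,RW=1,US=1,PS=0
  L3 @0x40[6] → 0x44005  P=1,RW=0,US=1,PS=0
  ✗ PROTECTION_VIOLATION  [4 reads]
#2 VA=0x68200E111BF (r,user):
  L0 @0x2A[13] → 0x48007  P=1,RW=1,US=1,PS=0
  L1 @0x48[8] → 0x49007  P=1,RW=1,US=1,PS=0
  L2 @0x49[7] → 0x4A007  P=1,RW=1,US=1,PS=0
  L3 @0x4A[17] → 0x4B007  P=1,RW=1,US=1,PS=0
  ✓ 0x4B1BF  — 4 lookups

Access #0 PA: 0x363FD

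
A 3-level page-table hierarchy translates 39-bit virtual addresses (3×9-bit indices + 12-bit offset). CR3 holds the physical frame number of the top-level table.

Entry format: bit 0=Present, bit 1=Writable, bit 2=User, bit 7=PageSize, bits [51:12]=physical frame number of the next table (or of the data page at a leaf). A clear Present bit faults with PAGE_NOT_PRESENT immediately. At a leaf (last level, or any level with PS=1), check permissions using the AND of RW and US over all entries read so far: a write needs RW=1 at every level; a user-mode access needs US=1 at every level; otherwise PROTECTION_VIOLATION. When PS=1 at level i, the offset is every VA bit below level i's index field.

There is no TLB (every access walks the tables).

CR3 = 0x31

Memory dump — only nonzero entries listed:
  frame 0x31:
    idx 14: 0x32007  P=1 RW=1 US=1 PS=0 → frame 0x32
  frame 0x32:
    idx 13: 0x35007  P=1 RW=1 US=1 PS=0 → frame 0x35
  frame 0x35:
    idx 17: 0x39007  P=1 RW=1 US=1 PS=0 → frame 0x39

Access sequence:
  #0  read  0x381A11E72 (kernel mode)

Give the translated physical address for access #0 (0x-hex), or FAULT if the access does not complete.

Walk each access:
#0 VA=0x381A11E72 (r,kernel):
  L0 @0x31[14] → 0x32007  P=1,RW=1,US=1,PS=0
  L1 @0x32[13] → 0x35007  P=1,RW=1,US=1,PS=0
  L2 @0x35[17] → 0x39007  P=1,RW=1,US=1,PS=0
  ✓ 0x39E72  — 3 lookups

Access #0 PA: 0x39E72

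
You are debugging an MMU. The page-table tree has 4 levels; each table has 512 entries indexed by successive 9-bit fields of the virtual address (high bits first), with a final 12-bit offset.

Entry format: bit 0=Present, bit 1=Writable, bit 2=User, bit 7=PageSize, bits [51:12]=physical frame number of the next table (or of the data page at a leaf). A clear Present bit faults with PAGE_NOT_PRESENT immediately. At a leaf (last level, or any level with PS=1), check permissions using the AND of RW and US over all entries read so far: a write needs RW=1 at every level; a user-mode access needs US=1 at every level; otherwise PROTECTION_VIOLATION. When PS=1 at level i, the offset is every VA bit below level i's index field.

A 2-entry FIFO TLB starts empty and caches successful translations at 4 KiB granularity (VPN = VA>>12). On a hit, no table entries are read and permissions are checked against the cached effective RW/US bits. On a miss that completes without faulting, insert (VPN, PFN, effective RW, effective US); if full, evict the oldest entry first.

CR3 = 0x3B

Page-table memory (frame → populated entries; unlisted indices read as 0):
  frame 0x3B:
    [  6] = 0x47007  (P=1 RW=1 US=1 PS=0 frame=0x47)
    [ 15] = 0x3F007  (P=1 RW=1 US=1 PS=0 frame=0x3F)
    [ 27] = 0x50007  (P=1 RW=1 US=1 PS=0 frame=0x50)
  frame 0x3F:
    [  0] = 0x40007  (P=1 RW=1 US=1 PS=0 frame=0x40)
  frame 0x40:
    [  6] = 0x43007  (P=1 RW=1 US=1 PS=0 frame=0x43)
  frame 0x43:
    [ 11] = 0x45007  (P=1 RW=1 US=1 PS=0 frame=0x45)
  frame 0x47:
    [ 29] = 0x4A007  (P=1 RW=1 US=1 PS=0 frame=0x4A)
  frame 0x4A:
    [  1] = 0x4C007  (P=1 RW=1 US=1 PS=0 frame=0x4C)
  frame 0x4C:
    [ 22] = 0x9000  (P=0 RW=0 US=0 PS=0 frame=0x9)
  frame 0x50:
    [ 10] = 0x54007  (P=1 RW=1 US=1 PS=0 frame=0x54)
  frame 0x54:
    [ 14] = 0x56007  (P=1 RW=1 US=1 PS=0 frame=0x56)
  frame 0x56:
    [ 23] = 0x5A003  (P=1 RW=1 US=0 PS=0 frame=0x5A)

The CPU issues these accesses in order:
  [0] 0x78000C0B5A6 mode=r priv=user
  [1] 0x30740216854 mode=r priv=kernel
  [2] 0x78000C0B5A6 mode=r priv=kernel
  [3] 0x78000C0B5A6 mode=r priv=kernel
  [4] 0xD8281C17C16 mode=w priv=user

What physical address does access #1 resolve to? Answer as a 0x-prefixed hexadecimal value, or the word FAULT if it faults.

Trace:
#0 VA=0x78000C0B5A6 (r,user):
  L0: frame=0x3B idx=15 entry=0x3F007 [P=1 RW=1 US=1 PS=0]
  L1: frame=0x3F idx=0 entry=0x40007 [P=1 RW=1 US=1 PS=0]
  L2: frame=0x40 idx=6 entry=0x43007 [P=1 RW=1 US=1 PS=0]
  L3: frame=0x43 idx=11 entry=0x45007 [P=1 RW=1 US=1 PS=0]
  ✓ 0x455A6  — 4 lookups
#1 VA=0x30740216854 (r,kernel):
  L0: frame=0x3B idx=6 entry=0x47007 [P=1 RW=1 US=1 PS=0]
  L1: frame=0x47 idx=29 entry=0x4A007 [P=1 RW=1 US=1 PS=0]
  L2: frame=0x4A idx=1 entry=0x4C007 [P=1 RW=1 US=1 PS=0]
  L3: frame=0x4C idx=22 entry=0x9000 [P=0 RW=0 US=0 PS=0]
  ✗ PAGE_NOT_PRESENT  [4 reads]
#2 VA=0x78000C0B5A6 (r,kernel):
  TLB hit vpn=0x78000C0B → PA=0x455A6
#3 VA=0x78000C0B5A6 (r,kernel):
  TLB hit vpn=0x78000C0B → PA=0x455A6
#4 VA=0xD8281C17C16 (w,user):
  L0: frame=0x3B idx=27 entry=0x50007 [P=1 RW=1 US=1 PS=0]
  L1: frame=0x50 idx=10 entry=0x54007 [P=1 RW=1 US=1 PS=0]
  L2: frame=0x54 idx=14 entry=0x56007 [P=1 RW=1 US=1 PS=0]
  L3: frame=0x56 idx=23 entry=0x5A003 [P=1 RW=1 US=0 PS=0]
  ✗ PROTECTION_VIOLATION  [4 reads]

Access #1 PA: FAULT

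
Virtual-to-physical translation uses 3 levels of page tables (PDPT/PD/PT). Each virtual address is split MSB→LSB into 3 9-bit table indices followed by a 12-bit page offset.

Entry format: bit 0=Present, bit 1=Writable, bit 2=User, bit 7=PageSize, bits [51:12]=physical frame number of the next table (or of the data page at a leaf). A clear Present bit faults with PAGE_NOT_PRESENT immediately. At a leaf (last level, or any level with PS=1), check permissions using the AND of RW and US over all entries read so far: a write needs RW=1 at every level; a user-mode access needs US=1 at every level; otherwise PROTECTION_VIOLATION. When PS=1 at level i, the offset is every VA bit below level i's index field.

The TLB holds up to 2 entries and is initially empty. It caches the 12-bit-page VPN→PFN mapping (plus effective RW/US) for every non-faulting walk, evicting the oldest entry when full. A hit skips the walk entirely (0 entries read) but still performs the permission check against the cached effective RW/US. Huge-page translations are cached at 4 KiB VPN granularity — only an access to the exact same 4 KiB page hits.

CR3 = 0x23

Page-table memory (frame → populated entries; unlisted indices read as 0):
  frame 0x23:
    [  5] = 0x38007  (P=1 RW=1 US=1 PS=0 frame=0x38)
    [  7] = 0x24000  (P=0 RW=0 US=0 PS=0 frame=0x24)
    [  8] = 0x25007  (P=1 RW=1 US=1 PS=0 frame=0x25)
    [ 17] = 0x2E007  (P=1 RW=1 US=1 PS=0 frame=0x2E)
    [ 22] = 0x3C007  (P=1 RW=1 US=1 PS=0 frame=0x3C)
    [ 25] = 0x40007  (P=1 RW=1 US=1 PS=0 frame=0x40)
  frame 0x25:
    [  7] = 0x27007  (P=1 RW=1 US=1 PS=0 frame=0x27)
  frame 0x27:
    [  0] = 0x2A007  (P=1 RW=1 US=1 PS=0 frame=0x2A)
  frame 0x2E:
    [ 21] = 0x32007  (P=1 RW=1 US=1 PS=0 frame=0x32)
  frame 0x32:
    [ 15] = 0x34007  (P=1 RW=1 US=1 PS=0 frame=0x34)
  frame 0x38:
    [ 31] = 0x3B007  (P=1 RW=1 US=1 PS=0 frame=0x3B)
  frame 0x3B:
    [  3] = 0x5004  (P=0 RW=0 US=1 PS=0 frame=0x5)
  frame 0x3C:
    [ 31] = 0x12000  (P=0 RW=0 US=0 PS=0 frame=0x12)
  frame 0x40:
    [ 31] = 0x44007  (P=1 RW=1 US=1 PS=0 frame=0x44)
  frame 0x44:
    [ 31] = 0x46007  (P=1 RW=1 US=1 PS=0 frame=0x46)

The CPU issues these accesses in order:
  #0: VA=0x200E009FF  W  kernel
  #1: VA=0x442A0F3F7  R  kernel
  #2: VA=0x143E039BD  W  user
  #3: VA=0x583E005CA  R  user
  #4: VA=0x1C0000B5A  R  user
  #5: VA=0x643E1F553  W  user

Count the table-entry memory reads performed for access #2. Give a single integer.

Per-access translation:
#0 VA=0x200E009FF (w,kernel):
  L0: frame=0x23 idx=8 entry=0x25007 [P=1 RW=1 US=1 PS=0]
  L1: frame=0x25 idx=7 entry=0x27007 [P=1 RW=1 US=1 PS=0]
  L2: frame=0x27 idx=0 entry=0x2A007 [P=1 RW=1 US=1 PS=0]
  → PA=0x2A9FF  (3 entries read)
#1 VA=0x442A0F3F7 (r,kernel):
  L0: frame=0x23 idx=17 entry=0x2E007 [P=1 RW=1 US=1 PS=0]
  L1: frame=0x2E idx=21 entry=0x32007 [P=1 RW=1 US=1 PS=0]
  L2: frame=0x32 idx=15 entry=0x34007 [P=1 RW=1 US=1 PS=0]
  → PA=0x343F7  (3 entries read)
#2 VA=0x143E039BD (w,user):
  L0: frame=0x23 idx=5 entry=0x38007 [P=1 RW=1 US=1 PS=0]
  L1: frame=0x38 idx=31 entry=0x3B007 [P=1 RW=1 US=1 PS=0]
  L2: frame=0x3B idx=3 entry=0x5004 [P=0 RW=0 US=1 PS=0]
  → PAGE_NOT_PRESENT  (3 entries read)
#3 VA=0x583E005CA (r,user):
  L0: frame=0x23 idx=22 entry=0x3C007 [P=1 RW=1 US=1 PS=0]
  L1: frame=0x3C idx=31 entry=0x12000 [P=0 RW=0 US=0 PS=0]
  → PAGE_NOT_PRESENT  (2 entries read)
#4 VA=0x1C0000B5A (r,user):
  L0: frame=0x23 idx=7 entry=0x24000 [P=0 RW=0 US=0 PS=0]
  → PAGE_NOT_PRESENT  (1 entries read)
#5 VA=0x643E1F553 (w,user):
  L0: frame=0x23 idx=25 entry=0x40007 [P=1 RW=1 US=1 PS=0]
  L1: frame=0x40 idx=31 entry=0x44007 [P=1 RW=1 US=1 PS=0]
  L2: frame=0x44 idx=31 entry=0x46007 [P=1 RW=1 US=1 PS=0]
  → PA=0x46553  (3 entries read)

Entries read for #2: 3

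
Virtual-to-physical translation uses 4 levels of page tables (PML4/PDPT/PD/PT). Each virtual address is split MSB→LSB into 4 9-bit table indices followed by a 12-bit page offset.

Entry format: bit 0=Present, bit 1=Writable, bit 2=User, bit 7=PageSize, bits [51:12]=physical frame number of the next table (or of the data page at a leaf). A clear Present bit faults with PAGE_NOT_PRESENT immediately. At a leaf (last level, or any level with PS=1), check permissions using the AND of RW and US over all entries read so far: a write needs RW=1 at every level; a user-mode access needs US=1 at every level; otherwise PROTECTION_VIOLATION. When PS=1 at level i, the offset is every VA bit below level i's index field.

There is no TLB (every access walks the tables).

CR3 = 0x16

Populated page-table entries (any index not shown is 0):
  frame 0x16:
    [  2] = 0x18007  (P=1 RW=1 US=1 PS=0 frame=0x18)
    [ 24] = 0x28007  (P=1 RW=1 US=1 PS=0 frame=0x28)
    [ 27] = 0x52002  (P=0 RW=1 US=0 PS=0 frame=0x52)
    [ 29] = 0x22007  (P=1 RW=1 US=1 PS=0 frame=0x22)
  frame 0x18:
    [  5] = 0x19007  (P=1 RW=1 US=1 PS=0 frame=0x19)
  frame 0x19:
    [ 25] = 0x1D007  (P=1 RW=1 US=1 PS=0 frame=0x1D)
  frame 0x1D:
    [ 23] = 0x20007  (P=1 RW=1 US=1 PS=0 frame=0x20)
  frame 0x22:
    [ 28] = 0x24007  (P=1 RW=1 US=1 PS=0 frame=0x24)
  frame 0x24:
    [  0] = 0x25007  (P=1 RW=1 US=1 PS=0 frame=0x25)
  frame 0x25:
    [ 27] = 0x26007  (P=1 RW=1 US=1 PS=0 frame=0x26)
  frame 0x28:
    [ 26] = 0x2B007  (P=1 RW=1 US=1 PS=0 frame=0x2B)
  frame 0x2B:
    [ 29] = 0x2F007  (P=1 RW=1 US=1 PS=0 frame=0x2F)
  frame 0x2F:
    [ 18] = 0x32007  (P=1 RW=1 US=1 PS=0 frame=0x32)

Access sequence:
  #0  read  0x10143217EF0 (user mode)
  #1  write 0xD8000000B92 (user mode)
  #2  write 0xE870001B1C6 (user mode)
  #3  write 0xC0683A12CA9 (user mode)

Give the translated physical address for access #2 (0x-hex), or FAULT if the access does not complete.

Trace:
#0 VA=0x10143217EF0 (r,user):
  [0] read 0x16 idx=2: raw=0x18007 flags P=1 W=1 U=1 S=0
  [1] read 0x18 idx=5: raw=0x19007 flags P=1 W=1 U=1 S=0
  [2] read 0x19 idx=25: raw=0x1D007 flags P=1 W=1 U=1 S=0
  [3] read 0x1D idx=23: raw=0x20007 flags P=1 W=1 U=1 S=0
  → PA=0x20EF0  (4 entries read)
#1 VA=0xD8000000B92 (w,user):
  [0] read 0x16 idx=27: raw=0x52002 flags P=0 W=1 U=0 S=0
  ✗ PAGE_NOT_PRESENT  [1 reads]
#2 VA=0xE870001B1C6 (w,user):
  [0] read 0x16 idx=29: raw=0x22007 flags P=1 W=1 U=1 S=0
  [1] read 0x22 idx=28: raw=0x24007 flags P=1 W=1 U=1 S=0
  [2] read 0x24 idx=0: raw=0x25007 flags P=1 W=1 U=1 S=0
  [3] read 0x25 idx=27: raw=0x26007 flags P=1 W=1 U=1 S=0
  → PA=0x261C6  (4 entries read)
#3 VA=0xC0683A12CA9 (w,user):
  [0] read 0x16 idx=24: raw=0x28007 flags P=1 W=1 U=1 S=0
  [1] read 0x28 idx=26: raw=0x2B007 flags P=1 W=1 U=1 S=0
  [2] read 0x2B idx=29: raw=0x2F007 flags P=1 W=1 U=1 S=0
  [3] read 0x2F idx=18: raw=0x32007 flags P=1 W=1 U=1 S=0
  → PA=0x32CA9  (4 entries read)

Access #2 PA: 0x261C6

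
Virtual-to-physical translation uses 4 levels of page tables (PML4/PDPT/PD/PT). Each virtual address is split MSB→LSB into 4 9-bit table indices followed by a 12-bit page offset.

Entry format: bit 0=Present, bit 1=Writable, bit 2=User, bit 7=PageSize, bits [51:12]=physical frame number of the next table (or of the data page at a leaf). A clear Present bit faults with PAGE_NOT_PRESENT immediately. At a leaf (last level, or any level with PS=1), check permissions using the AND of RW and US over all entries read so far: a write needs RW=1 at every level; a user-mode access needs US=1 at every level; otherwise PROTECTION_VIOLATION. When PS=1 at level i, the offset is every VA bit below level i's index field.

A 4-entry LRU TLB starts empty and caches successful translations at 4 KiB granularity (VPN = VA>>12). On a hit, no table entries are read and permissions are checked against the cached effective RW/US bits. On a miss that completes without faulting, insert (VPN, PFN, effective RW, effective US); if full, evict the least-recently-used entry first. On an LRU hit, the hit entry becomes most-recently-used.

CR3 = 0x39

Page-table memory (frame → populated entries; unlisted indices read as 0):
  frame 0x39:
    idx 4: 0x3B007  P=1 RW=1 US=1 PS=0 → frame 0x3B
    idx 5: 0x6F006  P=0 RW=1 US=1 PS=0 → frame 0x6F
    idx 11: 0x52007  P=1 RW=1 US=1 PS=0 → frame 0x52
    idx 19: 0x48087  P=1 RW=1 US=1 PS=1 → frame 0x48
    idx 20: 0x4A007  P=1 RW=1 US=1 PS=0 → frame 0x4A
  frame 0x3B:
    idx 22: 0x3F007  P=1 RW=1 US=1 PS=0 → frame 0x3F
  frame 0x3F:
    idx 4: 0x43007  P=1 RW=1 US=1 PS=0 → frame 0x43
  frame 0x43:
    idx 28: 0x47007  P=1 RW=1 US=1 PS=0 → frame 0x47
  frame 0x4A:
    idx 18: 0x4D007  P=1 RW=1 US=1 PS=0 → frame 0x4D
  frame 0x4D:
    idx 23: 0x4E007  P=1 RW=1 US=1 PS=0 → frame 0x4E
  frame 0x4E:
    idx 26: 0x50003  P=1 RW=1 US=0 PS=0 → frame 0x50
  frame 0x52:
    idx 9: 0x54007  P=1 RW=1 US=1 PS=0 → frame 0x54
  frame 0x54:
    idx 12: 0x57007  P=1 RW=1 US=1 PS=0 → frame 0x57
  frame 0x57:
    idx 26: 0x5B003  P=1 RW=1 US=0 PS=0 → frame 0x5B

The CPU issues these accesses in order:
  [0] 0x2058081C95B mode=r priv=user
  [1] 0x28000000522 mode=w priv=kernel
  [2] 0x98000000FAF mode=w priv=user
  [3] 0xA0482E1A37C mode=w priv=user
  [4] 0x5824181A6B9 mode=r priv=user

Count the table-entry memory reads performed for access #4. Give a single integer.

Per-access translation:
#0 VA=0x2058081C95B (r,user):
  lvl0: tbl 0x39, slot 4 ⇒ 0x3B007 (P1/RW1/US1/PS0)
  lvl1: tbl 0x3B, slot 22 ⇒ 0x3F007 (P1/RW1/US1/PS0)
  lvl2: tbl 0x3F, slot 4 ⇒ 0x43007 (P1/RW1/US1/PS0)
  lvl3: tbl 0x43, slot 28 ⇒ 0x47007 (P1/RW1/US1/PS0)
  ⇒ phys 0x4795B  [4 reads]
#1 VA=0x28000000522 (w,kernel):
  lvl0: tbl 0x39, slot 5 ⇒ 0x6F006 (P0/RW1/US1/PS0)
  ⇒ fault: PAGE_NOT_PRESENT  — 1 lookups
#2 VA=0x98000000FAF (w,user):
  lvl0: tbl 0x39, slot 19 ⇒ 0x48087 (P1/RW1/US1/PS1)
  ⇒ phys 0x48FAF (huge @L0)  [1 reads]
#3 VA=0xA0482E1A37C (w,user):
  lvl0: tbl 0x39, slot 20 ⇒ 0x4A007 (P1/RW1/US1/PS0)
  lvl1: tbl 0x4A, slot 18 ⇒ 0x4D007 (P1/RW1/US1/PS0)
  lvl2: tbl 0x4D, slot 23 ⇒ 0x4E007 (P1/RW1/US1/PS0)
  lvl3: tbl 0x4E, slot 26 ⇒ 0x50003 (P1/RW1/US0/PS0)
  ⇒ fault: PROTECTION_VIOLATION  — 4 lookups
#4 VA=0x5824181A6B9 (r,user):
  lvl0: tbl 0x39, slot 11 ⇒ 0x52007 (P1/RW1/US1/PS0)
  lvl1: tbl 0x52, slot 9 ⇒ 0x54007 (P1/RW1/US1/PS0)
  lvl2: tbl 0x54, slot 12 ⇒ 0x57007 (P1/RW1/US1/PS0)
  lvl3: tbl 0x57, slot 26 ⇒ 0x5B003 (P1/RW1/US0/PS0)
  ⇒ fault: PROTECTION_VIOLATION  — 4 lookups

Entries read for #4: 4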